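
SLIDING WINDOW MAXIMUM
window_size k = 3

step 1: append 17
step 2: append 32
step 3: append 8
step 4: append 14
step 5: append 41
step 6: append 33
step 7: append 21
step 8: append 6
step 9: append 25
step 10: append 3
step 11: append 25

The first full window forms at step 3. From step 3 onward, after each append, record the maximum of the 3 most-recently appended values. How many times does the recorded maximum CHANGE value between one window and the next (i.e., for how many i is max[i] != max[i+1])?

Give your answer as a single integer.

Answer: 3

Derivation:
step 1: append 17 -> window=[17] (not full yet)
step 2: append 32 -> window=[17, 32] (not full yet)
step 3: append 8 -> window=[17, 32, 8] -> max=32
step 4: append 14 -> window=[32, 8, 14] -> max=32
step 5: append 41 -> window=[8, 14, 41] -> max=41
step 6: append 33 -> window=[14, 41, 33] -> max=41
step 7: append 21 -> window=[41, 33, 21] -> max=41
step 8: append 6 -> window=[33, 21, 6] -> max=33
step 9: append 25 -> window=[21, 6, 25] -> max=25
step 10: append 3 -> window=[6, 25, 3] -> max=25
step 11: append 25 -> window=[25, 3, 25] -> max=25
Recorded maximums: 32 32 41 41 41 33 25 25 25
Changes between consecutive maximums: 3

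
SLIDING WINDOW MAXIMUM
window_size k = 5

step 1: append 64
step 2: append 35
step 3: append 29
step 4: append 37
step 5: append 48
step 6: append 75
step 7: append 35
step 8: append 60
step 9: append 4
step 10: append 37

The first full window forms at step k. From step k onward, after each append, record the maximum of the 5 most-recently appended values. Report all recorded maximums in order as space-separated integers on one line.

Answer: 64 75 75 75 75 75

Derivation:
step 1: append 64 -> window=[64] (not full yet)
step 2: append 35 -> window=[64, 35] (not full yet)
step 3: append 29 -> window=[64, 35, 29] (not full yet)
step 4: append 37 -> window=[64, 35, 29, 37] (not full yet)
step 5: append 48 -> window=[64, 35, 29, 37, 48] -> max=64
step 6: append 75 -> window=[35, 29, 37, 48, 75] -> max=75
step 7: append 35 -> window=[29, 37, 48, 75, 35] -> max=75
step 8: append 60 -> window=[37, 48, 75, 35, 60] -> max=75
step 9: append 4 -> window=[48, 75, 35, 60, 4] -> max=75
step 10: append 37 -> window=[75, 35, 60, 4, 37] -> max=75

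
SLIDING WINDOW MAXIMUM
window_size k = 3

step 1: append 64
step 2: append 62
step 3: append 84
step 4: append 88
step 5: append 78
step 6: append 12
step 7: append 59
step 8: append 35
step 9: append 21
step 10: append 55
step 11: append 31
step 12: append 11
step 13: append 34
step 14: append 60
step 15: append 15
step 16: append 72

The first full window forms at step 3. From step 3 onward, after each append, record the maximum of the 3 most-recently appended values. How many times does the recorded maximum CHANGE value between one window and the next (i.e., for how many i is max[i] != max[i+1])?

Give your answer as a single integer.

step 1: append 64 -> window=[64] (not full yet)
step 2: append 62 -> window=[64, 62] (not full yet)
step 3: append 84 -> window=[64, 62, 84] -> max=84
step 4: append 88 -> window=[62, 84, 88] -> max=88
step 5: append 78 -> window=[84, 88, 78] -> max=88
step 6: append 12 -> window=[88, 78, 12] -> max=88
step 7: append 59 -> window=[78, 12, 59] -> max=78
step 8: append 35 -> window=[12, 59, 35] -> max=59
step 9: append 21 -> window=[59, 35, 21] -> max=59
step 10: append 55 -> window=[35, 21, 55] -> max=55
step 11: append 31 -> window=[21, 55, 31] -> max=55
step 12: append 11 -> window=[55, 31, 11] -> max=55
step 13: append 34 -> window=[31, 11, 34] -> max=34
step 14: append 60 -> window=[11, 34, 60] -> max=60
step 15: append 15 -> window=[34, 60, 15] -> max=60
step 16: append 72 -> window=[60, 15, 72] -> max=72
Recorded maximums: 84 88 88 88 78 59 59 55 55 55 34 60 60 72
Changes between consecutive maximums: 7

Answer: 7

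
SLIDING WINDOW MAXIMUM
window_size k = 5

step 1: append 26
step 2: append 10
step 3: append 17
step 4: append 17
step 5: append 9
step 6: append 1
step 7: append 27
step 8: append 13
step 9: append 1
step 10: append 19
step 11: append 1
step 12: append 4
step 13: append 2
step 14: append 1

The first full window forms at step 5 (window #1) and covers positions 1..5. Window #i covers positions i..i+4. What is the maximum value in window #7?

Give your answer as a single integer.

step 1: append 26 -> window=[26] (not full yet)
step 2: append 10 -> window=[26, 10] (not full yet)
step 3: append 17 -> window=[26, 10, 17] (not full yet)
step 4: append 17 -> window=[26, 10, 17, 17] (not full yet)
step 5: append 9 -> window=[26, 10, 17, 17, 9] -> max=26
step 6: append 1 -> window=[10, 17, 17, 9, 1] -> max=17
step 7: append 27 -> window=[17, 17, 9, 1, 27] -> max=27
step 8: append 13 -> window=[17, 9, 1, 27, 13] -> max=27
step 9: append 1 -> window=[9, 1, 27, 13, 1] -> max=27
step 10: append 19 -> window=[1, 27, 13, 1, 19] -> max=27
step 11: append 1 -> window=[27, 13, 1, 19, 1] -> max=27
Window #7 max = 27

Answer: 27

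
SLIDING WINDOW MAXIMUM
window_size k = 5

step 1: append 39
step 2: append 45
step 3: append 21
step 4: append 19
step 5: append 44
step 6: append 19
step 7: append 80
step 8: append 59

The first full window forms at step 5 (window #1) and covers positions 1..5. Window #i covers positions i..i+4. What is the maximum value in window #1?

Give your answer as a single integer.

Answer: 45

Derivation:
step 1: append 39 -> window=[39] (not full yet)
step 2: append 45 -> window=[39, 45] (not full yet)
step 3: append 21 -> window=[39, 45, 21] (not full yet)
step 4: append 19 -> window=[39, 45, 21, 19] (not full yet)
step 5: append 44 -> window=[39, 45, 21, 19, 44] -> max=45
Window #1 max = 45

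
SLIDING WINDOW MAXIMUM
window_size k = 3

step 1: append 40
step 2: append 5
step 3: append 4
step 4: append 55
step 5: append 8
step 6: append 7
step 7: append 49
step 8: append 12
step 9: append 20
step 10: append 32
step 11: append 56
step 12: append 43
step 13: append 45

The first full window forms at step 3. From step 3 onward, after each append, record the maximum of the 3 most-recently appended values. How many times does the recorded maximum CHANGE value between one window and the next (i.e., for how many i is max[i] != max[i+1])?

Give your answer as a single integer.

Answer: 4

Derivation:
step 1: append 40 -> window=[40] (not full yet)
step 2: append 5 -> window=[40, 5] (not full yet)
step 3: append 4 -> window=[40, 5, 4] -> max=40
step 4: append 55 -> window=[5, 4, 55] -> max=55
step 5: append 8 -> window=[4, 55, 8] -> max=55
step 6: append 7 -> window=[55, 8, 7] -> max=55
step 7: append 49 -> window=[8, 7, 49] -> max=49
step 8: append 12 -> window=[7, 49, 12] -> max=49
step 9: append 20 -> window=[49, 12, 20] -> max=49
step 10: append 32 -> window=[12, 20, 32] -> max=32
step 11: append 56 -> window=[20, 32, 56] -> max=56
step 12: append 43 -> window=[32, 56, 43] -> max=56
step 13: append 45 -> window=[56, 43, 45] -> max=56
Recorded maximums: 40 55 55 55 49 49 49 32 56 56 56
Changes between consecutive maximums: 4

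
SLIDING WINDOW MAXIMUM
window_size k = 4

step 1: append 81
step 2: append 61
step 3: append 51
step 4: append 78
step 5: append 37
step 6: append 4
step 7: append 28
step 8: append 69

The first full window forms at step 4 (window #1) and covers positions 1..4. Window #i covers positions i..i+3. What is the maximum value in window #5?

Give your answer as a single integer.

step 1: append 81 -> window=[81] (not full yet)
step 2: append 61 -> window=[81, 61] (not full yet)
step 3: append 51 -> window=[81, 61, 51] (not full yet)
step 4: append 78 -> window=[81, 61, 51, 78] -> max=81
step 5: append 37 -> window=[61, 51, 78, 37] -> max=78
step 6: append 4 -> window=[51, 78, 37, 4] -> max=78
step 7: append 28 -> window=[78, 37, 4, 28] -> max=78
step 8: append 69 -> window=[37, 4, 28, 69] -> max=69
Window #5 max = 69

Answer: 69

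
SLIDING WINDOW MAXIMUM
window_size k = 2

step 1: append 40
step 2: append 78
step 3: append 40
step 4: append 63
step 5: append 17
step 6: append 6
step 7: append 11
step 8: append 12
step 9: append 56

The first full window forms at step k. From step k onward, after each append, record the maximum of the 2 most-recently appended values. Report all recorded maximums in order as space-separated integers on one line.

Answer: 78 78 63 63 17 11 12 56

Derivation:
step 1: append 40 -> window=[40] (not full yet)
step 2: append 78 -> window=[40, 78] -> max=78
step 3: append 40 -> window=[78, 40] -> max=78
step 4: append 63 -> window=[40, 63] -> max=63
step 5: append 17 -> window=[63, 17] -> max=63
step 6: append 6 -> window=[17, 6] -> max=17
step 7: append 11 -> window=[6, 11] -> max=11
step 8: append 12 -> window=[11, 12] -> max=12
step 9: append 56 -> window=[12, 56] -> max=56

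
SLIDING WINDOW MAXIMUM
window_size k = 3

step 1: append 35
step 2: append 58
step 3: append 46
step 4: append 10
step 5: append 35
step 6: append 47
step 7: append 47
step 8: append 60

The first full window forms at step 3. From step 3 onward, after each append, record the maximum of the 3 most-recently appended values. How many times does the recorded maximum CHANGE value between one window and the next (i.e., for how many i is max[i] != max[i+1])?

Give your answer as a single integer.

step 1: append 35 -> window=[35] (not full yet)
step 2: append 58 -> window=[35, 58] (not full yet)
step 3: append 46 -> window=[35, 58, 46] -> max=58
step 4: append 10 -> window=[58, 46, 10] -> max=58
step 5: append 35 -> window=[46, 10, 35] -> max=46
step 6: append 47 -> window=[10, 35, 47] -> max=47
step 7: append 47 -> window=[35, 47, 47] -> max=47
step 8: append 60 -> window=[47, 47, 60] -> max=60
Recorded maximums: 58 58 46 47 47 60
Changes between consecutive maximums: 3

Answer: 3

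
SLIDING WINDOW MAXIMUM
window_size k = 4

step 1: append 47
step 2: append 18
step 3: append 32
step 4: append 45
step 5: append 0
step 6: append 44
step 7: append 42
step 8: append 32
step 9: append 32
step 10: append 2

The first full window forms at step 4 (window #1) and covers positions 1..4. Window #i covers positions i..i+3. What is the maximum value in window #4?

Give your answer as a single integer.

Answer: 45

Derivation:
step 1: append 47 -> window=[47] (not full yet)
step 2: append 18 -> window=[47, 18] (not full yet)
step 3: append 32 -> window=[47, 18, 32] (not full yet)
step 4: append 45 -> window=[47, 18, 32, 45] -> max=47
step 5: append 0 -> window=[18, 32, 45, 0] -> max=45
step 6: append 44 -> window=[32, 45, 0, 44] -> max=45
step 7: append 42 -> window=[45, 0, 44, 42] -> max=45
Window #4 max = 45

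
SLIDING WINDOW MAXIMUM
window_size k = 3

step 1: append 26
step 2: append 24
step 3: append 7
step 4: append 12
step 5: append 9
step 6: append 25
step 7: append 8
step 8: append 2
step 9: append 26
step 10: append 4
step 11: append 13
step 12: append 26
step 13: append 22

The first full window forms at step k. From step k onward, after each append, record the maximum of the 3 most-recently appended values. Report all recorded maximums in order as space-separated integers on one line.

step 1: append 26 -> window=[26] (not full yet)
step 2: append 24 -> window=[26, 24] (not full yet)
step 3: append 7 -> window=[26, 24, 7] -> max=26
step 4: append 12 -> window=[24, 7, 12] -> max=24
step 5: append 9 -> window=[7, 12, 9] -> max=12
step 6: append 25 -> window=[12, 9, 25] -> max=25
step 7: append 8 -> window=[9, 25, 8] -> max=25
step 8: append 2 -> window=[25, 8, 2] -> max=25
step 9: append 26 -> window=[8, 2, 26] -> max=26
step 10: append 4 -> window=[2, 26, 4] -> max=26
step 11: append 13 -> window=[26, 4, 13] -> max=26
step 12: append 26 -> window=[4, 13, 26] -> max=26
step 13: append 22 -> window=[13, 26, 22] -> max=26

Answer: 26 24 12 25 25 25 26 26 26 26 26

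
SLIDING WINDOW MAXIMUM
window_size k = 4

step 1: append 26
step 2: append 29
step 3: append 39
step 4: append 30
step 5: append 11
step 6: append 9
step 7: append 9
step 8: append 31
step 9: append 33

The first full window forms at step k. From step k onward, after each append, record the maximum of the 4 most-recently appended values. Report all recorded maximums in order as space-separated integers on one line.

step 1: append 26 -> window=[26] (not full yet)
step 2: append 29 -> window=[26, 29] (not full yet)
step 3: append 39 -> window=[26, 29, 39] (not full yet)
step 4: append 30 -> window=[26, 29, 39, 30] -> max=39
step 5: append 11 -> window=[29, 39, 30, 11] -> max=39
step 6: append 9 -> window=[39, 30, 11, 9] -> max=39
step 7: append 9 -> window=[30, 11, 9, 9] -> max=30
step 8: append 31 -> window=[11, 9, 9, 31] -> max=31
step 9: append 33 -> window=[9, 9, 31, 33] -> max=33

Answer: 39 39 39 30 31 33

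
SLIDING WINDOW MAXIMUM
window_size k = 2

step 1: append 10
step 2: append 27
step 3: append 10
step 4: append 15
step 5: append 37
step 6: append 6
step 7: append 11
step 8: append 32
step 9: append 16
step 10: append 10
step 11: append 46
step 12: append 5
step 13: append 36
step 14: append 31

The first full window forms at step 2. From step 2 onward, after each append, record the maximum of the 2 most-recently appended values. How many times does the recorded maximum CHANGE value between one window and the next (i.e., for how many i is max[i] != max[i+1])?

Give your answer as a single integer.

step 1: append 10 -> window=[10] (not full yet)
step 2: append 27 -> window=[10, 27] -> max=27
step 3: append 10 -> window=[27, 10] -> max=27
step 4: append 15 -> window=[10, 15] -> max=15
step 5: append 37 -> window=[15, 37] -> max=37
step 6: append 6 -> window=[37, 6] -> max=37
step 7: append 11 -> window=[6, 11] -> max=11
step 8: append 32 -> window=[11, 32] -> max=32
step 9: append 16 -> window=[32, 16] -> max=32
step 10: append 10 -> window=[16, 10] -> max=16
step 11: append 46 -> window=[10, 46] -> max=46
step 12: append 5 -> window=[46, 5] -> max=46
step 13: append 36 -> window=[5, 36] -> max=36
step 14: append 31 -> window=[36, 31] -> max=36
Recorded maximums: 27 27 15 37 37 11 32 32 16 46 46 36 36
Changes between consecutive maximums: 7

Answer: 7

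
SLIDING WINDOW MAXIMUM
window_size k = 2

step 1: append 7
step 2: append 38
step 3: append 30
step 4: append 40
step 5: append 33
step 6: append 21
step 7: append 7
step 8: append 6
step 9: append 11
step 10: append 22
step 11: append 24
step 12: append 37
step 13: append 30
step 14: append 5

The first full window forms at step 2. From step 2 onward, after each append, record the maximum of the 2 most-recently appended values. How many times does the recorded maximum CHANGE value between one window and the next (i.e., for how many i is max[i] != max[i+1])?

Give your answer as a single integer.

step 1: append 7 -> window=[7] (not full yet)
step 2: append 38 -> window=[7, 38] -> max=38
step 3: append 30 -> window=[38, 30] -> max=38
step 4: append 40 -> window=[30, 40] -> max=40
step 5: append 33 -> window=[40, 33] -> max=40
step 6: append 21 -> window=[33, 21] -> max=33
step 7: append 7 -> window=[21, 7] -> max=21
step 8: append 6 -> window=[7, 6] -> max=7
step 9: append 11 -> window=[6, 11] -> max=11
step 10: append 22 -> window=[11, 22] -> max=22
step 11: append 24 -> window=[22, 24] -> max=24
step 12: append 37 -> window=[24, 37] -> max=37
step 13: append 30 -> window=[37, 30] -> max=37
step 14: append 5 -> window=[30, 5] -> max=30
Recorded maximums: 38 38 40 40 33 21 7 11 22 24 37 37 30
Changes between consecutive maximums: 9

Answer: 9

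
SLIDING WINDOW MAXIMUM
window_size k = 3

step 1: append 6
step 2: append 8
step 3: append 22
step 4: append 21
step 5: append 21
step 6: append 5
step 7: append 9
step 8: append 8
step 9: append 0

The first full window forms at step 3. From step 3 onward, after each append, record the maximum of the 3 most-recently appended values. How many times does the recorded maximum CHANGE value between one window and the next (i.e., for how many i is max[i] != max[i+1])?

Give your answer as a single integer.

Answer: 2

Derivation:
step 1: append 6 -> window=[6] (not full yet)
step 2: append 8 -> window=[6, 8] (not full yet)
step 3: append 22 -> window=[6, 8, 22] -> max=22
step 4: append 21 -> window=[8, 22, 21] -> max=22
step 5: append 21 -> window=[22, 21, 21] -> max=22
step 6: append 5 -> window=[21, 21, 5] -> max=21
step 7: append 9 -> window=[21, 5, 9] -> max=21
step 8: append 8 -> window=[5, 9, 8] -> max=9
step 9: append 0 -> window=[9, 8, 0] -> max=9
Recorded maximums: 22 22 22 21 21 9 9
Changes between consecutive maximums: 2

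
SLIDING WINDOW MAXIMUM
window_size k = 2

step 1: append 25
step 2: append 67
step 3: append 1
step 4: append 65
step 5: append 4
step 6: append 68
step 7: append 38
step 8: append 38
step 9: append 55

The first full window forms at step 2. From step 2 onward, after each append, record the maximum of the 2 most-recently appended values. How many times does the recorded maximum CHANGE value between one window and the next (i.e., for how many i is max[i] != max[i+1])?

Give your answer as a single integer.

step 1: append 25 -> window=[25] (not full yet)
step 2: append 67 -> window=[25, 67] -> max=67
step 3: append 1 -> window=[67, 1] -> max=67
step 4: append 65 -> window=[1, 65] -> max=65
step 5: append 4 -> window=[65, 4] -> max=65
step 6: append 68 -> window=[4, 68] -> max=68
step 7: append 38 -> window=[68, 38] -> max=68
step 8: append 38 -> window=[38, 38] -> max=38
step 9: append 55 -> window=[38, 55] -> max=55
Recorded maximums: 67 67 65 65 68 68 38 55
Changes between consecutive maximums: 4

Answer: 4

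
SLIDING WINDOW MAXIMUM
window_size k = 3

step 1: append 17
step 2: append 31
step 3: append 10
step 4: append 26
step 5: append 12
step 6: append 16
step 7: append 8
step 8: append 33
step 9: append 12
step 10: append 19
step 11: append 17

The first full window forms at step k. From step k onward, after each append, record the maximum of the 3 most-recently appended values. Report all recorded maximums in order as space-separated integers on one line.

step 1: append 17 -> window=[17] (not full yet)
step 2: append 31 -> window=[17, 31] (not full yet)
step 3: append 10 -> window=[17, 31, 10] -> max=31
step 4: append 26 -> window=[31, 10, 26] -> max=31
step 5: append 12 -> window=[10, 26, 12] -> max=26
step 6: append 16 -> window=[26, 12, 16] -> max=26
step 7: append 8 -> window=[12, 16, 8] -> max=16
step 8: append 33 -> window=[16, 8, 33] -> max=33
step 9: append 12 -> window=[8, 33, 12] -> max=33
step 10: append 19 -> window=[33, 12, 19] -> max=33
step 11: append 17 -> window=[12, 19, 17] -> max=19

Answer: 31 31 26 26 16 33 33 33 19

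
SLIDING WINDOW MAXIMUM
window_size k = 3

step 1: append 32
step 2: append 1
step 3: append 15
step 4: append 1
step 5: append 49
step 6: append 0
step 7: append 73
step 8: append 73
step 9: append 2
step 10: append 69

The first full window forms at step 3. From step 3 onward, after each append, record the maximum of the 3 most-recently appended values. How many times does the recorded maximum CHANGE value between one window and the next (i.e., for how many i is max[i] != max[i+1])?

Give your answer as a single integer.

step 1: append 32 -> window=[32] (not full yet)
step 2: append 1 -> window=[32, 1] (not full yet)
step 3: append 15 -> window=[32, 1, 15] -> max=32
step 4: append 1 -> window=[1, 15, 1] -> max=15
step 5: append 49 -> window=[15, 1, 49] -> max=49
step 6: append 0 -> window=[1, 49, 0] -> max=49
step 7: append 73 -> window=[49, 0, 73] -> max=73
step 8: append 73 -> window=[0, 73, 73] -> max=73
step 9: append 2 -> window=[73, 73, 2] -> max=73
step 10: append 69 -> window=[73, 2, 69] -> max=73
Recorded maximums: 32 15 49 49 73 73 73 73
Changes between consecutive maximums: 3

Answer: 3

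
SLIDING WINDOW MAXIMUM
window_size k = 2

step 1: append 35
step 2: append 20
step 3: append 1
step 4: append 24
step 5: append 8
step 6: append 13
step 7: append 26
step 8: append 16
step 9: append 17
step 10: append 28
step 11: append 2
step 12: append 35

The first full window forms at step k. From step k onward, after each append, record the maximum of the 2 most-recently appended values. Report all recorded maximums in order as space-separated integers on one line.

Answer: 35 20 24 24 13 26 26 17 28 28 35

Derivation:
step 1: append 35 -> window=[35] (not full yet)
step 2: append 20 -> window=[35, 20] -> max=35
step 3: append 1 -> window=[20, 1] -> max=20
step 4: append 24 -> window=[1, 24] -> max=24
step 5: append 8 -> window=[24, 8] -> max=24
step 6: append 13 -> window=[8, 13] -> max=13
step 7: append 26 -> window=[13, 26] -> max=26
step 8: append 16 -> window=[26, 16] -> max=26
step 9: append 17 -> window=[16, 17] -> max=17
step 10: append 28 -> window=[17, 28] -> max=28
step 11: append 2 -> window=[28, 2] -> max=28
step 12: append 35 -> window=[2, 35] -> max=35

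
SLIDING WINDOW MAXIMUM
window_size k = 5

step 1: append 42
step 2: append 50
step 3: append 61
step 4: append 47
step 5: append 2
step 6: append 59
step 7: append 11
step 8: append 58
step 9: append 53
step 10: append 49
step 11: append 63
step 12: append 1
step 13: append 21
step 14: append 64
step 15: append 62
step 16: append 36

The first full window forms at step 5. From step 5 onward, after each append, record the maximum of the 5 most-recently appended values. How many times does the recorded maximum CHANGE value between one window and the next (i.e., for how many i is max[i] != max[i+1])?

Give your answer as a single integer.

Answer: 3

Derivation:
step 1: append 42 -> window=[42] (not full yet)
step 2: append 50 -> window=[42, 50] (not full yet)
step 3: append 61 -> window=[42, 50, 61] (not full yet)
step 4: append 47 -> window=[42, 50, 61, 47] (not full yet)
step 5: append 2 -> window=[42, 50, 61, 47, 2] -> max=61
step 6: append 59 -> window=[50, 61, 47, 2, 59] -> max=61
step 7: append 11 -> window=[61, 47, 2, 59, 11] -> max=61
step 8: append 58 -> window=[47, 2, 59, 11, 58] -> max=59
step 9: append 53 -> window=[2, 59, 11, 58, 53] -> max=59
step 10: append 49 -> window=[59, 11, 58, 53, 49] -> max=59
step 11: append 63 -> window=[11, 58, 53, 49, 63] -> max=63
step 12: append 1 -> window=[58, 53, 49, 63, 1] -> max=63
step 13: append 21 -> window=[53, 49, 63, 1, 21] -> max=63
step 14: append 64 -> window=[49, 63, 1, 21, 64] -> max=64
step 15: append 62 -> window=[63, 1, 21, 64, 62] -> max=64
step 16: append 36 -> window=[1, 21, 64, 62, 36] -> max=64
Recorded maximums: 61 61 61 59 59 59 63 63 63 64 64 64
Changes between consecutive maximums: 3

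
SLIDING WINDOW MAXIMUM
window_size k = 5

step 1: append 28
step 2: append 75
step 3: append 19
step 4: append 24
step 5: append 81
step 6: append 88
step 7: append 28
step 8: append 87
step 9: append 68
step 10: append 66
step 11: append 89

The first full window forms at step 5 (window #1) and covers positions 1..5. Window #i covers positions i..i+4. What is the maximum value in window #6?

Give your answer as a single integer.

step 1: append 28 -> window=[28] (not full yet)
step 2: append 75 -> window=[28, 75] (not full yet)
step 3: append 19 -> window=[28, 75, 19] (not full yet)
step 4: append 24 -> window=[28, 75, 19, 24] (not full yet)
step 5: append 81 -> window=[28, 75, 19, 24, 81] -> max=81
step 6: append 88 -> window=[75, 19, 24, 81, 88] -> max=88
step 7: append 28 -> window=[19, 24, 81, 88, 28] -> max=88
step 8: append 87 -> window=[24, 81, 88, 28, 87] -> max=88
step 9: append 68 -> window=[81, 88, 28, 87, 68] -> max=88
step 10: append 66 -> window=[88, 28, 87, 68, 66] -> max=88
Window #6 max = 88

Answer: 88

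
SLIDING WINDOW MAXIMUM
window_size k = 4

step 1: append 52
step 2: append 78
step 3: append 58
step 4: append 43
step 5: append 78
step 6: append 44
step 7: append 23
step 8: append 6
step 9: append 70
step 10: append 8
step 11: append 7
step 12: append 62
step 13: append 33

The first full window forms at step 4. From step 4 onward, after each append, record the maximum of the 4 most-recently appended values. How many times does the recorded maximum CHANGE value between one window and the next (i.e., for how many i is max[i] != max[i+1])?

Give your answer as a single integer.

Answer: 2

Derivation:
step 1: append 52 -> window=[52] (not full yet)
step 2: append 78 -> window=[52, 78] (not full yet)
step 3: append 58 -> window=[52, 78, 58] (not full yet)
step 4: append 43 -> window=[52, 78, 58, 43] -> max=78
step 5: append 78 -> window=[78, 58, 43, 78] -> max=78
step 6: append 44 -> window=[58, 43, 78, 44] -> max=78
step 7: append 23 -> window=[43, 78, 44, 23] -> max=78
step 8: append 6 -> window=[78, 44, 23, 6] -> max=78
step 9: append 70 -> window=[44, 23, 6, 70] -> max=70
step 10: append 8 -> window=[23, 6, 70, 8] -> max=70
step 11: append 7 -> window=[6, 70, 8, 7] -> max=70
step 12: append 62 -> window=[70, 8, 7, 62] -> max=70
step 13: append 33 -> window=[8, 7, 62, 33] -> max=62
Recorded maximums: 78 78 78 78 78 70 70 70 70 62
Changes between consecutive maximums: 2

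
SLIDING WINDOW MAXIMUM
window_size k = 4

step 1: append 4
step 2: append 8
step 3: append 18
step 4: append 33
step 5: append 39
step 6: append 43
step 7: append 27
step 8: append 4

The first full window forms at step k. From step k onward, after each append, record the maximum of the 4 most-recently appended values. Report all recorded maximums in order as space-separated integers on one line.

step 1: append 4 -> window=[4] (not full yet)
step 2: append 8 -> window=[4, 8] (not full yet)
step 3: append 18 -> window=[4, 8, 18] (not full yet)
step 4: append 33 -> window=[4, 8, 18, 33] -> max=33
step 5: append 39 -> window=[8, 18, 33, 39] -> max=39
step 6: append 43 -> window=[18, 33, 39, 43] -> max=43
step 7: append 27 -> window=[33, 39, 43, 27] -> max=43
step 8: append 4 -> window=[39, 43, 27, 4] -> max=43

Answer: 33 39 43 43 43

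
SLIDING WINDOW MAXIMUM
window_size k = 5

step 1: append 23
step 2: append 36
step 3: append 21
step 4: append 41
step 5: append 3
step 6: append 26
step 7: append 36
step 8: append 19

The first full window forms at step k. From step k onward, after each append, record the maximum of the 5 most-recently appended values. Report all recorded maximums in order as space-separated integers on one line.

Answer: 41 41 41 41

Derivation:
step 1: append 23 -> window=[23] (not full yet)
step 2: append 36 -> window=[23, 36] (not full yet)
step 3: append 21 -> window=[23, 36, 21] (not full yet)
step 4: append 41 -> window=[23, 36, 21, 41] (not full yet)
step 5: append 3 -> window=[23, 36, 21, 41, 3] -> max=41
step 6: append 26 -> window=[36, 21, 41, 3, 26] -> max=41
step 7: append 36 -> window=[21, 41, 3, 26, 36] -> max=41
step 8: append 19 -> window=[41, 3, 26, 36, 19] -> max=41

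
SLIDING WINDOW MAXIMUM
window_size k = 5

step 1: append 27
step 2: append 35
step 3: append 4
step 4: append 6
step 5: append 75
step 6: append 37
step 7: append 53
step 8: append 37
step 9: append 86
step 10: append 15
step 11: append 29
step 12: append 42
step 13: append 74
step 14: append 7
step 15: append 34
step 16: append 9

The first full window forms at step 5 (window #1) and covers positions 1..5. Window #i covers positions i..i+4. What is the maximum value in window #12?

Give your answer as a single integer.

step 1: append 27 -> window=[27] (not full yet)
step 2: append 35 -> window=[27, 35] (not full yet)
step 3: append 4 -> window=[27, 35, 4] (not full yet)
step 4: append 6 -> window=[27, 35, 4, 6] (not full yet)
step 5: append 75 -> window=[27, 35, 4, 6, 75] -> max=75
step 6: append 37 -> window=[35, 4, 6, 75, 37] -> max=75
step 7: append 53 -> window=[4, 6, 75, 37, 53] -> max=75
step 8: append 37 -> window=[6, 75, 37, 53, 37] -> max=75
step 9: append 86 -> window=[75, 37, 53, 37, 86] -> max=86
step 10: append 15 -> window=[37, 53, 37, 86, 15] -> max=86
step 11: append 29 -> window=[53, 37, 86, 15, 29] -> max=86
step 12: append 42 -> window=[37, 86, 15, 29, 42] -> max=86
step 13: append 74 -> window=[86, 15, 29, 42, 74] -> max=86
step 14: append 7 -> window=[15, 29, 42, 74, 7] -> max=74
step 15: append 34 -> window=[29, 42, 74, 7, 34] -> max=74
step 16: append 9 -> window=[42, 74, 7, 34, 9] -> max=74
Window #12 max = 74

Answer: 74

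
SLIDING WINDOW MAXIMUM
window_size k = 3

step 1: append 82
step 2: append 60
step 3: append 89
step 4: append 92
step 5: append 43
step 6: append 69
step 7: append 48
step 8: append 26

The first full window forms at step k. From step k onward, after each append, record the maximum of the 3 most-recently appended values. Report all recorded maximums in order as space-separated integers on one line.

Answer: 89 92 92 92 69 69

Derivation:
step 1: append 82 -> window=[82] (not full yet)
step 2: append 60 -> window=[82, 60] (not full yet)
step 3: append 89 -> window=[82, 60, 89] -> max=89
step 4: append 92 -> window=[60, 89, 92] -> max=92
step 5: append 43 -> window=[89, 92, 43] -> max=92
step 6: append 69 -> window=[92, 43, 69] -> max=92
step 7: append 48 -> window=[43, 69, 48] -> max=69
step 8: append 26 -> window=[69, 48, 26] -> max=69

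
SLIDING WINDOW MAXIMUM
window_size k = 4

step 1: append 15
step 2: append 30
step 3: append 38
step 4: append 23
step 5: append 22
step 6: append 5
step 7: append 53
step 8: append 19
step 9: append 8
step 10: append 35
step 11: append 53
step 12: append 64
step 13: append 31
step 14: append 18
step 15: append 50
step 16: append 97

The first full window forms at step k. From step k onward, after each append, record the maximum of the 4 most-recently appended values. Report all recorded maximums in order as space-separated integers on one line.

step 1: append 15 -> window=[15] (not full yet)
step 2: append 30 -> window=[15, 30] (not full yet)
step 3: append 38 -> window=[15, 30, 38] (not full yet)
step 4: append 23 -> window=[15, 30, 38, 23] -> max=38
step 5: append 22 -> window=[30, 38, 23, 22] -> max=38
step 6: append 5 -> window=[38, 23, 22, 5] -> max=38
step 7: append 53 -> window=[23, 22, 5, 53] -> max=53
step 8: append 19 -> window=[22, 5, 53, 19] -> max=53
step 9: append 8 -> window=[5, 53, 19, 8] -> max=53
step 10: append 35 -> window=[53, 19, 8, 35] -> max=53
step 11: append 53 -> window=[19, 8, 35, 53] -> max=53
step 12: append 64 -> window=[8, 35, 53, 64] -> max=64
step 13: append 31 -> window=[35, 53, 64, 31] -> max=64
step 14: append 18 -> window=[53, 64, 31, 18] -> max=64
step 15: append 50 -> window=[64, 31, 18, 50] -> max=64
step 16: append 97 -> window=[31, 18, 50, 97] -> max=97

Answer: 38 38 38 53 53 53 53 53 64 64 64 64 97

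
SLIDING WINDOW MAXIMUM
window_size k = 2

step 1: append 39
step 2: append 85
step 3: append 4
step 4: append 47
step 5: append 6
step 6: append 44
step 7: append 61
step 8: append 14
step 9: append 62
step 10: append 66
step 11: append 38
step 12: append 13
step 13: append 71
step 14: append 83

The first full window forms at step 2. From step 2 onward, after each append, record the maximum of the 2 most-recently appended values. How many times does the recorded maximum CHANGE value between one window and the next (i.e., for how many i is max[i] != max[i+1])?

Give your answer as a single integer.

Answer: 8

Derivation:
step 1: append 39 -> window=[39] (not full yet)
step 2: append 85 -> window=[39, 85] -> max=85
step 3: append 4 -> window=[85, 4] -> max=85
step 4: append 47 -> window=[4, 47] -> max=47
step 5: append 6 -> window=[47, 6] -> max=47
step 6: append 44 -> window=[6, 44] -> max=44
step 7: append 61 -> window=[44, 61] -> max=61
step 8: append 14 -> window=[61, 14] -> max=61
step 9: append 62 -> window=[14, 62] -> max=62
step 10: append 66 -> window=[62, 66] -> max=66
step 11: append 38 -> window=[66, 38] -> max=66
step 12: append 13 -> window=[38, 13] -> max=38
step 13: append 71 -> window=[13, 71] -> max=71
step 14: append 83 -> window=[71, 83] -> max=83
Recorded maximums: 85 85 47 47 44 61 61 62 66 66 38 71 83
Changes between consecutive maximums: 8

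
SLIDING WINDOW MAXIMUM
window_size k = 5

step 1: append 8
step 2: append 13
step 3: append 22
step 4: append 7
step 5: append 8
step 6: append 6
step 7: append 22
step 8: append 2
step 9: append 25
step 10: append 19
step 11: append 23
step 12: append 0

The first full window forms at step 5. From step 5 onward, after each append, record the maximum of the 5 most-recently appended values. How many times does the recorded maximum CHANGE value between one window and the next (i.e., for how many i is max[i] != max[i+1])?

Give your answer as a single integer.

step 1: append 8 -> window=[8] (not full yet)
step 2: append 13 -> window=[8, 13] (not full yet)
step 3: append 22 -> window=[8, 13, 22] (not full yet)
step 4: append 7 -> window=[8, 13, 22, 7] (not full yet)
step 5: append 8 -> window=[8, 13, 22, 7, 8] -> max=22
step 6: append 6 -> window=[13, 22, 7, 8, 6] -> max=22
step 7: append 22 -> window=[22, 7, 8, 6, 22] -> max=22
step 8: append 2 -> window=[7, 8, 6, 22, 2] -> max=22
step 9: append 25 -> window=[8, 6, 22, 2, 25] -> max=25
step 10: append 19 -> window=[6, 22, 2, 25, 19] -> max=25
step 11: append 23 -> window=[22, 2, 25, 19, 23] -> max=25
step 12: append 0 -> window=[2, 25, 19, 23, 0] -> max=25
Recorded maximums: 22 22 22 22 25 25 25 25
Changes between consecutive maximums: 1

Answer: 1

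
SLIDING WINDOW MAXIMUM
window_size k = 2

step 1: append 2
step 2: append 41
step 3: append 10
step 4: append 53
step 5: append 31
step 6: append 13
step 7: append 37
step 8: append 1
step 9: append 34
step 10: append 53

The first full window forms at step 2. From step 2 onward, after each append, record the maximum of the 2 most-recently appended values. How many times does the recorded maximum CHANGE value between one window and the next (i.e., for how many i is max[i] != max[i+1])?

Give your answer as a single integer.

Answer: 5

Derivation:
step 1: append 2 -> window=[2] (not full yet)
step 2: append 41 -> window=[2, 41] -> max=41
step 3: append 10 -> window=[41, 10] -> max=41
step 4: append 53 -> window=[10, 53] -> max=53
step 5: append 31 -> window=[53, 31] -> max=53
step 6: append 13 -> window=[31, 13] -> max=31
step 7: append 37 -> window=[13, 37] -> max=37
step 8: append 1 -> window=[37, 1] -> max=37
step 9: append 34 -> window=[1, 34] -> max=34
step 10: append 53 -> window=[34, 53] -> max=53
Recorded maximums: 41 41 53 53 31 37 37 34 53
Changes between consecutive maximums: 5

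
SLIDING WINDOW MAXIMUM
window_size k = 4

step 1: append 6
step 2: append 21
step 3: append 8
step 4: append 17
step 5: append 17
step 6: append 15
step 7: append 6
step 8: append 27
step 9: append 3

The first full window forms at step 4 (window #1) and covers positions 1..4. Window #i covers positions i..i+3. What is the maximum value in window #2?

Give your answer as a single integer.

step 1: append 6 -> window=[6] (not full yet)
step 2: append 21 -> window=[6, 21] (not full yet)
step 3: append 8 -> window=[6, 21, 8] (not full yet)
step 4: append 17 -> window=[6, 21, 8, 17] -> max=21
step 5: append 17 -> window=[21, 8, 17, 17] -> max=21
Window #2 max = 21

Answer: 21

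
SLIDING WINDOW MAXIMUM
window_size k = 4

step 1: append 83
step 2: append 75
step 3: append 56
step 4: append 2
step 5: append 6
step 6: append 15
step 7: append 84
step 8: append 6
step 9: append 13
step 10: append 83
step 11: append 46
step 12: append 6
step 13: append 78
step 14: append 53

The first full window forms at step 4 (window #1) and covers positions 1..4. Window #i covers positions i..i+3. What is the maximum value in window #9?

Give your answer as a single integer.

step 1: append 83 -> window=[83] (not full yet)
step 2: append 75 -> window=[83, 75] (not full yet)
step 3: append 56 -> window=[83, 75, 56] (not full yet)
step 4: append 2 -> window=[83, 75, 56, 2] -> max=83
step 5: append 6 -> window=[75, 56, 2, 6] -> max=75
step 6: append 15 -> window=[56, 2, 6, 15] -> max=56
step 7: append 84 -> window=[2, 6, 15, 84] -> max=84
step 8: append 6 -> window=[6, 15, 84, 6] -> max=84
step 9: append 13 -> window=[15, 84, 6, 13] -> max=84
step 10: append 83 -> window=[84, 6, 13, 83] -> max=84
step 11: append 46 -> window=[6, 13, 83, 46] -> max=83
step 12: append 6 -> window=[13, 83, 46, 6] -> max=83
Window #9 max = 83

Answer: 83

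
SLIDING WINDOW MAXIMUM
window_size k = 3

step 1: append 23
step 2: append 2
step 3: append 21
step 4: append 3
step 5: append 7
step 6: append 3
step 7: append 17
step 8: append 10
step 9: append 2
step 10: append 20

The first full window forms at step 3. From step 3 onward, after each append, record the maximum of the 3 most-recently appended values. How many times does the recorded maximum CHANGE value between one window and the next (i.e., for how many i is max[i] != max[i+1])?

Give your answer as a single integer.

Answer: 4

Derivation:
step 1: append 23 -> window=[23] (not full yet)
step 2: append 2 -> window=[23, 2] (not full yet)
step 3: append 21 -> window=[23, 2, 21] -> max=23
step 4: append 3 -> window=[2, 21, 3] -> max=21
step 5: append 7 -> window=[21, 3, 7] -> max=21
step 6: append 3 -> window=[3, 7, 3] -> max=7
step 7: append 17 -> window=[7, 3, 17] -> max=17
step 8: append 10 -> window=[3, 17, 10] -> max=17
step 9: append 2 -> window=[17, 10, 2] -> max=17
step 10: append 20 -> window=[10, 2, 20] -> max=20
Recorded maximums: 23 21 21 7 17 17 17 20
Changes between consecutive maximums: 4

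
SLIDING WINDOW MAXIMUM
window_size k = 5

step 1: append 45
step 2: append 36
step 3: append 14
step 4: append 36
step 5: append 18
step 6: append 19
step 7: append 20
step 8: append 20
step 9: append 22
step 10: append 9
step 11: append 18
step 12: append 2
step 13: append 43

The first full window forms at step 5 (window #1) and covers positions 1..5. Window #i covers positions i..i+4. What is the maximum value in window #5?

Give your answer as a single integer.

Answer: 22

Derivation:
step 1: append 45 -> window=[45] (not full yet)
step 2: append 36 -> window=[45, 36] (not full yet)
step 3: append 14 -> window=[45, 36, 14] (not full yet)
step 4: append 36 -> window=[45, 36, 14, 36] (not full yet)
step 5: append 18 -> window=[45, 36, 14, 36, 18] -> max=45
step 6: append 19 -> window=[36, 14, 36, 18, 19] -> max=36
step 7: append 20 -> window=[14, 36, 18, 19, 20] -> max=36
step 8: append 20 -> window=[36, 18, 19, 20, 20] -> max=36
step 9: append 22 -> window=[18, 19, 20, 20, 22] -> max=22
Window #5 max = 22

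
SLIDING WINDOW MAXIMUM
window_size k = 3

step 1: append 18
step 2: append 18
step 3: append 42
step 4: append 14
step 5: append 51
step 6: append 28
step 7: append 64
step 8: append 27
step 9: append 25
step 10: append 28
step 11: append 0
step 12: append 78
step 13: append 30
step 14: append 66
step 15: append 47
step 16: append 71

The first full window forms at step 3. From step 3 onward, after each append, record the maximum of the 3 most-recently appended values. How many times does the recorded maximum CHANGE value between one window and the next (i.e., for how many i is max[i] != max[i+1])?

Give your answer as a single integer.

step 1: append 18 -> window=[18] (not full yet)
step 2: append 18 -> window=[18, 18] (not full yet)
step 3: append 42 -> window=[18, 18, 42] -> max=42
step 4: append 14 -> window=[18, 42, 14] -> max=42
step 5: append 51 -> window=[42, 14, 51] -> max=51
step 6: append 28 -> window=[14, 51, 28] -> max=51
step 7: append 64 -> window=[51, 28, 64] -> max=64
step 8: append 27 -> window=[28, 64, 27] -> max=64
step 9: append 25 -> window=[64, 27, 25] -> max=64
step 10: append 28 -> window=[27, 25, 28] -> max=28
step 11: append 0 -> window=[25, 28, 0] -> max=28
step 12: append 78 -> window=[28, 0, 78] -> max=78
step 13: append 30 -> window=[0, 78, 30] -> max=78
step 14: append 66 -> window=[78, 30, 66] -> max=78
step 15: append 47 -> window=[30, 66, 47] -> max=66
step 16: append 71 -> window=[66, 47, 71] -> max=71
Recorded maximums: 42 42 51 51 64 64 64 28 28 78 78 78 66 71
Changes between consecutive maximums: 6

Answer: 6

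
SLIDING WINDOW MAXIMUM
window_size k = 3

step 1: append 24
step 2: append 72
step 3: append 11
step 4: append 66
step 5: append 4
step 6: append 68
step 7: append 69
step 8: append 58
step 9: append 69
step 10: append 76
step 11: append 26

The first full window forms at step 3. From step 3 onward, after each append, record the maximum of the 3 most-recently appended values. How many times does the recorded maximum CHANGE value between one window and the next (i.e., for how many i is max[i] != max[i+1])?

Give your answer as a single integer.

Answer: 4

Derivation:
step 1: append 24 -> window=[24] (not full yet)
step 2: append 72 -> window=[24, 72] (not full yet)
step 3: append 11 -> window=[24, 72, 11] -> max=72
step 4: append 66 -> window=[72, 11, 66] -> max=72
step 5: append 4 -> window=[11, 66, 4] -> max=66
step 6: append 68 -> window=[66, 4, 68] -> max=68
step 7: append 69 -> window=[4, 68, 69] -> max=69
step 8: append 58 -> window=[68, 69, 58] -> max=69
step 9: append 69 -> window=[69, 58, 69] -> max=69
step 10: append 76 -> window=[58, 69, 76] -> max=76
step 11: append 26 -> window=[69, 76, 26] -> max=76
Recorded maximums: 72 72 66 68 69 69 69 76 76
Changes between consecutive maximums: 4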